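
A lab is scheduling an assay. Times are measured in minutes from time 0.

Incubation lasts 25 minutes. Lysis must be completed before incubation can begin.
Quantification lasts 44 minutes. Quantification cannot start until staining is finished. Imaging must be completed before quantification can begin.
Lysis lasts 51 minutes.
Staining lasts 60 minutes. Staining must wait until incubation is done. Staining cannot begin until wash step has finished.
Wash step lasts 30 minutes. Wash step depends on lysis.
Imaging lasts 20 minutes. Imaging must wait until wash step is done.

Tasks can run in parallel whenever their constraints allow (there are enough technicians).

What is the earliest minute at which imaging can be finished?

101

Lysis has no prerequisites, so it starts at minute 0 and finishes at minute 51.
Wash step waits on lysis (finishes minute 51), so it starts at minute 51 and finishes at 51 + 30 = minute 81.
Imaging cannot begin until wash step (finishes minute 81). It runs from minute 81 to 81 + 20 = minute 101.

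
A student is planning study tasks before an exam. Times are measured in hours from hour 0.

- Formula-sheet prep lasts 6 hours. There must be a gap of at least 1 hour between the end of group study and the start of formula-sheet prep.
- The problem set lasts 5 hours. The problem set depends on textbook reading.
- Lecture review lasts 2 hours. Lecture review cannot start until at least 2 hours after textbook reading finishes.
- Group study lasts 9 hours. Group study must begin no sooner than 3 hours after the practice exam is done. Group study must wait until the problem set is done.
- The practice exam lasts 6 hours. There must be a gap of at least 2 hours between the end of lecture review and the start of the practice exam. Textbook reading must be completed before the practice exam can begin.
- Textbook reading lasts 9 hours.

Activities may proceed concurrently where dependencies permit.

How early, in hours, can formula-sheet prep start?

34

Textbook reading has no prerequisites, so it starts at hour 0 and finishes at hour 9.
The problem set waits on textbook reading (finishes hour 9), so it starts at hour 9 and finishes at 9 + 5 = hour 14.
Lecture review waits on textbook reading (finishes hour 9, plus 2-hour gap → hour 11), so it starts at hour 11 and finishes at 11 + 2 = hour 13.
The practice exam needs all of lecture review (finishes hour 13, plus 2-hour gap → hour 15); textbook reading (finishes hour 9). That puts its earliest start at hour 15; it finishes at 15 + 6 = hour 21.
For group study: the practice exam (finishes hour 21, plus 3-hour gap → hour 24); the problem set (finishes hour 14). Taking the maximum gives a start of hour 24, and it finishes at 24 + 9 = hour 33.
Formula-sheet prep waits on group study (finishes hour 33, plus 1-hour gap → hour 34), so the earliest it can start is hour 34.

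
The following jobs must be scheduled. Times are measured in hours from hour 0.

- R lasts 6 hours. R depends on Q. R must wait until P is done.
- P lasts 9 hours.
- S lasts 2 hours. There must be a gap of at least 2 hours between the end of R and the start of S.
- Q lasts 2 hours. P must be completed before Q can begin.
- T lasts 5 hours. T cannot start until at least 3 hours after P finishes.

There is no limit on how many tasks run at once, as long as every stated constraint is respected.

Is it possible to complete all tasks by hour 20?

P has no prerequisites, so it starts at hour 0 and finishes at hour 9.
After P (finishes hour 9, plus 3-hour gap → hour 12), T can start at hour 12 and finishes at hour 17.
After P (finishes hour 9), Q can start at hour 9 and finishes at hour 11.
R cannot start until Q (finishes hour 11); P (finishes hour 9). The controlling bound is hour 11, so R finishes at 11 + 6 = hour 17.
S cannot begin until R (finishes hour 17, plus 2-hour gap → hour 19). It runs from hour 19 to 19 + 2 = hour 21.
The earliest everything can be done is hour 21, which is after the deadline of 20, so it is not possible.

No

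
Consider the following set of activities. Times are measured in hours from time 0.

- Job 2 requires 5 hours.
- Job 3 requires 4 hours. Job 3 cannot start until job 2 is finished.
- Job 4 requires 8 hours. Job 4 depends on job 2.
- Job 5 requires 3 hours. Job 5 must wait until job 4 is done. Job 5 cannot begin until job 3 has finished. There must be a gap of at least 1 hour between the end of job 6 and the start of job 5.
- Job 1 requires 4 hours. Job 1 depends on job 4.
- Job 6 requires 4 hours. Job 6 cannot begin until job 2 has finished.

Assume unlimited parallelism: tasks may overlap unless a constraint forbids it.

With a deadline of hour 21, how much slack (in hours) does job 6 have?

8

Nothing blocks job 2, so it runs from hour 0 to hour 5.
Job 6 waits on job 2 (finishes hour 5), so it starts at hour 5 and finishes at 5 + 4 = hour 9.

Working backward from the deadline:
To finish by hour 21, job 5 (duration 3) must start no later than hour 18.
Job 6 feeds into job 5 (must start by hour 18, minus 1-hour gap → hour 17); so job 6 must finish by hour 17 and therefore start by hour 13.
So job 6 can start as early as hour 5 and as late as hour 13, giving 13 − 5 = 8 hours of slack.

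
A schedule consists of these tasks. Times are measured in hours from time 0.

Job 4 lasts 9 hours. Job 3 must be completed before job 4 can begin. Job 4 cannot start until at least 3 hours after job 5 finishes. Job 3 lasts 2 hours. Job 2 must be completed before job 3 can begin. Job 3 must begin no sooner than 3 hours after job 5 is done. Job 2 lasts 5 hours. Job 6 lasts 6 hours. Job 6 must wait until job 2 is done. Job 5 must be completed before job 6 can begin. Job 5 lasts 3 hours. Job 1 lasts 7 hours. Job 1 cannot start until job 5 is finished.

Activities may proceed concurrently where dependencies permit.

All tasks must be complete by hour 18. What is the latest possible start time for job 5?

1

Nothing follows job 4; the deadline of hour 18 is its only limit. It must start by 18 − 9 = hour 9.
Job 3 must finish before job 4 (must start by hour 9). With a 2-hour duration, job 3 must start by 9 − 2 = hour 7.
To finish by hour 18, job 6 (duration 6) must start no later than hour 12.
Job 1 must finish by hour 18; it takes 7 hours, so it must start by 18 − 7 = hour 11.
For job 5: job 1 (must start by hour 11); job 3 (must start by hour 7, minus 3-hour gap → hour 4); job 4 (must start by hour 9, minus 3-hour gap → hour 6); job 6 (must start by hour 12). The most restrictive is hour 4; with a 3-hour duration, job 5 must start by hour 1.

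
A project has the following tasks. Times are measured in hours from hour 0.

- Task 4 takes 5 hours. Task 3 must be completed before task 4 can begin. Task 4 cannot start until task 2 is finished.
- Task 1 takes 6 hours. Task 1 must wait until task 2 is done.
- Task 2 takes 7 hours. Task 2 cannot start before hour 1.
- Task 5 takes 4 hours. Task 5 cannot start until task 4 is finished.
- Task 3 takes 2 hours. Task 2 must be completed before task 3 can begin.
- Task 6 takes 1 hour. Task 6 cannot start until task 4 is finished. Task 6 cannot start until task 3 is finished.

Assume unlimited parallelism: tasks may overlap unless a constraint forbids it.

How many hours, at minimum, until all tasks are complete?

After its own release at hour 1, task 2 can start at hour 1 and finishes at hour 8.
Task 3 waits on task 2 (finishes hour 8), so it starts at hour 8 and finishes at 8 + 2 = hour 10.
Task 4 cannot start until task 3 (finishes hour 10); task 2 (finishes hour 8). The controlling bound is hour 10, so task 4 finishes at 10 + 5 = hour 15.
Task 6 cannot start until task 4 (finishes hour 15); task 3 (finishes hour 10). The controlling bound is hour 15, so task 6 finishes at 15 + 1 = hour 16.
Task 5 waits on task 4 (finishes hour 15), so it starts at hour 15 and finishes at 15 + 4 = hour 19.
Task 1 waits on task 2 (finishes hour 8), so it starts at hour 8 and finishes at 8 + 6 = hour 14.
All tasks are finished once the last one completes. Finish times: Task 1 at 14, Task 2 at 8, Task 3 at 10, Task 4 at 15, Task 5 at 19, Task 6 at 16. The latest is hour 19.

19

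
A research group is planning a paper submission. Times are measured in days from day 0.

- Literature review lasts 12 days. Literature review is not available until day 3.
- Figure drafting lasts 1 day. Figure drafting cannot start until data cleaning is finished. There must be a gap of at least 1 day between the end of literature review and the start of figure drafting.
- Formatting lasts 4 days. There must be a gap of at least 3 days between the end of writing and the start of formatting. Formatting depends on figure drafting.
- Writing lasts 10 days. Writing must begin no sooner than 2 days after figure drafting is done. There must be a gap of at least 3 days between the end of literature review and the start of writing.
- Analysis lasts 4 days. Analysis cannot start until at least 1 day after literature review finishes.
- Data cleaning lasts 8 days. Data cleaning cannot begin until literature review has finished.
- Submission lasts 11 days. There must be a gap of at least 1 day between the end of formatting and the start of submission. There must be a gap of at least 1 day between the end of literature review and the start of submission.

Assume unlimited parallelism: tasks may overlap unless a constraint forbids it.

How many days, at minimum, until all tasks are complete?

55

Literature review cannot begin until its own release at day 3. It runs from day 3 to 3 + 12 = day 15.
Analysis waits on literature review (finishes day 15, plus 1-day gap → day 16), so it starts at day 16 and finishes at 16 + 4 = day 20.
After literature review (finishes day 15), data cleaning can start at day 15 and finishes at day 23.
Figure drafting has to wait for data cleaning (finishes day 23); literature review (finishes day 15, plus 1-day gap → day 16). The latest of these is day 23, so figure drafting runs day 23 to 23 + 1 = day 24.
Writing has to wait for figure drafting (finishes day 24, plus 2-day gap → day 26); literature review (finishes day 15, plus 3-day gap → day 18). The latest of these is day 26, so writing runs day 26 to 26 + 10 = day 36.
Formatting has to wait for writing (finishes day 36, plus 3-day gap → day 39); figure drafting (finishes day 24). The latest of these is day 39, so formatting runs day 39 to 39 + 4 = day 43.
Submission cannot start until formatting (finishes day 43, plus 1-day gap → day 44); literature review (finishes day 15, plus 1-day gap → day 16). The controlling bound is day 44, so submission finishes at 44 + 11 = day 55.
All tasks are finished once the last one completes. Finish times: Literature review at 15, Data cleaning at 23, Analysis at 20, Figure drafting at 24, Writing at 36, Formatting at 43, Submission at 55. The latest is day 55.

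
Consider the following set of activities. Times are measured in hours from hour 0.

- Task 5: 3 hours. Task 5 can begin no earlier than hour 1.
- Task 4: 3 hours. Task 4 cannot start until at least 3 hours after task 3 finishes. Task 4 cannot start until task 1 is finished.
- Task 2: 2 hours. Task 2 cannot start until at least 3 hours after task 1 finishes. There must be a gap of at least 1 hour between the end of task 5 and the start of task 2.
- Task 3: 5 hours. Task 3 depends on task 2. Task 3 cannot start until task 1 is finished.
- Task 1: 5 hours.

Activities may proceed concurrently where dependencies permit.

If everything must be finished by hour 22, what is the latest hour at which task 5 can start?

Task 4 must finish by hour 22; it takes 3 hours, so it must start by 22 − 3 = hour 19.
Task 3 has to be done before task 4 (must start by hour 19, minus 3-hour gap → hour 16). That means finishing by hour 16, i.e. starting by 16 − 5 = hour 11.
Task 2 feeds into task 3 (must start by hour 11); so task 2 must finish by hour 11 and therefore start by hour 9.
Task 5 must finish before task 2 (must start by hour 9, minus 1-hour gap → hour 8). With a 3-hour duration, task 5 must start by 8 − 3 = hour 5.

5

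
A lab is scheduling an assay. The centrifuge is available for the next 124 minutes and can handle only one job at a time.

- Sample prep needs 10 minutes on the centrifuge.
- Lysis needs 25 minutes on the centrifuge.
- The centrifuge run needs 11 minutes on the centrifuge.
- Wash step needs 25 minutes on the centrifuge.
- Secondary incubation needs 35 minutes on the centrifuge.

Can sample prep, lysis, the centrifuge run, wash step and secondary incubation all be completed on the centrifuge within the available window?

Running back to back, the jobs need 10 + 25 + 11 + 25 + 35 = 106 minutes on the centrifuge.
Since 106 ≤ 124, they fit within the window.

Yes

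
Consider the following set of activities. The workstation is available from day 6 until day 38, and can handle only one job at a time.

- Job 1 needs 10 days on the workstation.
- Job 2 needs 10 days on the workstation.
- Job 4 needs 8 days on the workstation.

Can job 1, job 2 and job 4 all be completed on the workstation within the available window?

The workstation window is 38 − 6 = 32 days.
Running back to back, the jobs need 10 + 10 + 8 = 28 days on the workstation.
Since 28 ≤ 32, they fit within the window.

Yes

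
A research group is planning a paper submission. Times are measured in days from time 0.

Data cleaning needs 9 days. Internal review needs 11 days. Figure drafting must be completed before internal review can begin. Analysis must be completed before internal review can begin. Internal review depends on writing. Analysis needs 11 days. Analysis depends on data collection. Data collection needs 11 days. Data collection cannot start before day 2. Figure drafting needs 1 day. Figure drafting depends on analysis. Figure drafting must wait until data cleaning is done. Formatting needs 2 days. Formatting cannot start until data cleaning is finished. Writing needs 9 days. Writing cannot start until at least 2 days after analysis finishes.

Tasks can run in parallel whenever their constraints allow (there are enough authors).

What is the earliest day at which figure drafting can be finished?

25

Data cleaning can start immediately at day 0; it finishes at day 9.
Data collection cannot begin until its own release at day 2. It runs from day 2 to 2 + 11 = day 13.
Analysis cannot begin until data collection (finishes day 13). It runs from day 13 to 13 + 11 = day 24.
Figure drafting cannot start until analysis (finishes day 24); data cleaning (finishes day 9). The controlling bound is day 24, so figure drafting finishes at 24 + 1 = day 25.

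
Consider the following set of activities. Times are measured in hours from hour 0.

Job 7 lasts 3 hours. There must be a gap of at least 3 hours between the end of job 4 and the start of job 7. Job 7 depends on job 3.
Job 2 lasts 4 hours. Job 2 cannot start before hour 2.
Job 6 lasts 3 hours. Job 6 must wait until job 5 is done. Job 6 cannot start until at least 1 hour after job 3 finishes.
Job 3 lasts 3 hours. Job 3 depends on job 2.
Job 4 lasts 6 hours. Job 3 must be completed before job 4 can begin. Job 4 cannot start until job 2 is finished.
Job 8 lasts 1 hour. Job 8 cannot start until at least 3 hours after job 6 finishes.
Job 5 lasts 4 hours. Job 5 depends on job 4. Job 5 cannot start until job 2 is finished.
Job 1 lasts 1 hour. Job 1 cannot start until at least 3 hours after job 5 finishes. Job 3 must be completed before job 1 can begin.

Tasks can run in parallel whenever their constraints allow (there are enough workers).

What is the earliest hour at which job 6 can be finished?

Job 2 waits on its own release at hour 2, so it starts at hour 2 and finishes at 2 + 4 = hour 6.
Job 3 waits on job 2 (finishes hour 6), so it starts at hour 6 and finishes at 6 + 3 = hour 9.
For job 4: job 3 (finishes hour 9); job 2 (finishes hour 6). Taking the maximum gives a start of hour 9, and it finishes at 9 + 6 = hour 15.
For job 5: job 4 (finishes hour 15); job 2 (finishes hour 6). Taking the maximum gives a start of hour 15, and it finishes at 15 + 4 = hour 19.
For job 6: job 5 (finishes hour 19); job 3 (finishes hour 9, plus 1-hour gap → hour 10). Taking the maximum gives a start of hour 19, and it finishes at 19 + 3 = hour 22.

22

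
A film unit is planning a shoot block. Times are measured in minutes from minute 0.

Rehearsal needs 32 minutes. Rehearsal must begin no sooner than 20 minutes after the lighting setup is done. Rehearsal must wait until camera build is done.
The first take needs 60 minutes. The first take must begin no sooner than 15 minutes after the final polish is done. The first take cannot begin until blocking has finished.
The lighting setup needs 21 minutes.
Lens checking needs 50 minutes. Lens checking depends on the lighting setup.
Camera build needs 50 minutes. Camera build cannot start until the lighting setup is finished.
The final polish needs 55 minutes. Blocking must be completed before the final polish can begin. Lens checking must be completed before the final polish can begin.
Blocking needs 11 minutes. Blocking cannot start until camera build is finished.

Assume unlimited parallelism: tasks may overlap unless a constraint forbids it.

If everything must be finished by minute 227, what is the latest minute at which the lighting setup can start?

The first take has no dependents, so it just needs to finish by minute 227. Starting by 227 − 60 = minute 167 achieves that.
The final polish has to be done before the first take (must start by minute 167, minus 15-minute gap → minute 152). That means finishing by minute 152, i.e. starting by 152 − 55 = minute 97.
Blocking has several dependents: the final polish (must start by minute 97); the first take (must start by minute 167). The earliest of those limits is minute 97, so blocking must start by 97 − 11 = minute 86.
Rehearsal has no dependents, so it just needs to finish by minute 227. Starting by 227 − 32 = minute 195 achieves that.
For camera build: blocking (must start by minute 86); rehearsal (must start by minute 195). The most restrictive is minute 86; with a 50-minute duration, camera build must start by minute 36.
Lens checking feeds into the final polish (must start by minute 97); so lens checking must finish by minute 97 and therefore start by minute 47.
The lighting setup has several dependents: camera build (must start by minute 36); lens checking (must start by minute 47); rehearsal (must start by minute 195, minus 20-minute gap → minute 175). The earliest of those limits is minute 36, so the lighting setup must start by 36 − 21 = minute 15.

15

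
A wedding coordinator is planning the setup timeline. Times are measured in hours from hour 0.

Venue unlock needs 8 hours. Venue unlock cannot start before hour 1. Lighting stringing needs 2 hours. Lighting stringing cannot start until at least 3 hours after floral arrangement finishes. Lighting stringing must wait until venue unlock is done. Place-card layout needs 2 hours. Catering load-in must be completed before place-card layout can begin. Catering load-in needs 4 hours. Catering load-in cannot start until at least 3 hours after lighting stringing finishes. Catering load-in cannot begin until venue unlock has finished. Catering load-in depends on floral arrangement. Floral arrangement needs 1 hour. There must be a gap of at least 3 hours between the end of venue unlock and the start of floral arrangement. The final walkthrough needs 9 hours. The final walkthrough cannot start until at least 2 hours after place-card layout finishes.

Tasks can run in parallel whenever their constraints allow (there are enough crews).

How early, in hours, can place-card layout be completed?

After its own release at hour 1, venue unlock can start at hour 1 and finishes at hour 9.
Floral arrangement waits on venue unlock (finishes hour 9, plus 3-hour gap → hour 12), so it starts at hour 12 and finishes at 12 + 1 = hour 13.
Lighting stringing has to wait for floral arrangement (finishes hour 13, plus 3-hour gap → hour 16); venue unlock (finishes hour 9). The latest of these is hour 16, so lighting stringing runs hour 16 to 16 + 2 = hour 18.
For catering load-in: lighting stringing (finishes hour 18, plus 3-hour gap → hour 21); venue unlock (finishes hour 9); floral arrangement (finishes hour 13). Taking the maximum gives a start of hour 21, and it finishes at 21 + 4 = hour 25.
Place-card layout waits on catering load-in (finishes hour 25), so it starts at hour 25 and finishes at 25 + 2 = hour 27.

27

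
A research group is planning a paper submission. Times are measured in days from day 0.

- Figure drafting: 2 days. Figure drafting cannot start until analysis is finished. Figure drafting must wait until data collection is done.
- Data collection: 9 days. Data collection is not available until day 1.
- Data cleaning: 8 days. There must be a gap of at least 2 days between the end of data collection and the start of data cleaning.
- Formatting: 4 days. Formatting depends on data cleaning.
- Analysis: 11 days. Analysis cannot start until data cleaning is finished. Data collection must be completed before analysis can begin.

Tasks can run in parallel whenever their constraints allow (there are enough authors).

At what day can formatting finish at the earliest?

After its own release at day 1, data collection can start at day 1 and finishes at day 10.
Data cleaning waits on data collection (finishes day 10, plus 2-day gap → day 12), so it starts at day 12 and finishes at 12 + 8 = day 20.
After data cleaning (finishes day 20), formatting can start at day 20 and finishes at day 24.

24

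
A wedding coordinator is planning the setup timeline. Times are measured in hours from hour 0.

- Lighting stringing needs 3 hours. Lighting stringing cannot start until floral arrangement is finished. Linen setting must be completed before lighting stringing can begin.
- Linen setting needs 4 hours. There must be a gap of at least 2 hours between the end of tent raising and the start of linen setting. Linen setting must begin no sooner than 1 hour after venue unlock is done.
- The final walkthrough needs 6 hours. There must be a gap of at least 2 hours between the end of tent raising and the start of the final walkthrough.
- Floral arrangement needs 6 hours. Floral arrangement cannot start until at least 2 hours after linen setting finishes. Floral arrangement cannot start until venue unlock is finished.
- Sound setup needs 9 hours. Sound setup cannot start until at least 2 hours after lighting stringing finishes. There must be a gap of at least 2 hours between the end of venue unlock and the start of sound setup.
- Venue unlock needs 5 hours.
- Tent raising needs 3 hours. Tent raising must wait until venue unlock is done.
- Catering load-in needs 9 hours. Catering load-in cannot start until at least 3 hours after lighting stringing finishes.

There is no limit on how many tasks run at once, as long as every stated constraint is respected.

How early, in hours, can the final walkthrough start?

Nothing blocks venue unlock, so it runs from hour 0 to hour 5.
Tent raising waits on venue unlock (finishes hour 5), so it starts at hour 5 and finishes at 5 + 3 = hour 8.
The final walkthrough waits on tent raising (finishes hour 8, plus 2-hour gap → hour 10), so the earliest it can start is hour 10.

10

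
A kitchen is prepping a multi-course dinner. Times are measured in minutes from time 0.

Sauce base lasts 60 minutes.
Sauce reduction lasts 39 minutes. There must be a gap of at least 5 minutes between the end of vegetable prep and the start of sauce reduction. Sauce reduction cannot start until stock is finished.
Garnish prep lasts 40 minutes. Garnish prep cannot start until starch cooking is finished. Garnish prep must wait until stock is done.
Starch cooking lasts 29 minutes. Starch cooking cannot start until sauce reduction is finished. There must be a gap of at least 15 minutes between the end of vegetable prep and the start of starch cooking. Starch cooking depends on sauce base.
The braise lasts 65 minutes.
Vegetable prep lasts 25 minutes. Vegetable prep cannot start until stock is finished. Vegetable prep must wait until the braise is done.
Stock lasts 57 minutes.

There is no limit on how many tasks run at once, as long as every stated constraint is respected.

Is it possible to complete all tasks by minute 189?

No

Nothing blocks the braise, so it runs from minute 0 to minute 65.
Nothing blocks sauce base, so it runs from minute 0 to minute 60.
Nothing blocks stock, so it runs from minute 0 to minute 57.
Vegetable prep has to wait for stock (finishes minute 57); the braise (finishes minute 65). The latest of these is minute 65, so vegetable prep runs minute 65 to 65 + 25 = minute 90.
For sauce reduction: vegetable prep (finishes minute 90, plus 5-minute gap → minute 95); stock (finishes minute 57). Taking the maximum gives a start of minute 95, and it finishes at 95 + 39 = minute 134.
For starch cooking: sauce reduction (finishes minute 134); vegetable prep (finishes minute 90, plus 15-minute gap → minute 105); sauce base (finishes minute 60). Taking the maximum gives a start of minute 134, and it finishes at 134 + 29 = minute 163.
Garnish prep needs all of starch cooking (finishes minute 163); stock (finishes minute 57). That puts its earliest start at minute 163; it finishes at 163 + 40 = minute 203.
The earliest everything can be done is minute 203, which is after the deadline of 189, so it is not possible.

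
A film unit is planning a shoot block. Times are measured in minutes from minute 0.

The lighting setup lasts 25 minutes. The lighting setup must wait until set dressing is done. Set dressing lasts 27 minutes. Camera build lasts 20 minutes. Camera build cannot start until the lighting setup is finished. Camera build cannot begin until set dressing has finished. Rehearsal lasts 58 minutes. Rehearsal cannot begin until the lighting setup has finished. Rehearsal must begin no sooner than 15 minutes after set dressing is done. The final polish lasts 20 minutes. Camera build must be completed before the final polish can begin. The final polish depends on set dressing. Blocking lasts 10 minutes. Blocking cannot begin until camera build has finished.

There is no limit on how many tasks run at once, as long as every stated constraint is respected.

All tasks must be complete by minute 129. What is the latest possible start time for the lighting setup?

Blocking must finish by minute 129; it takes 10 minutes, so it must start by 129 − 10 = minute 119.
Nothing follows the final polish; the deadline of minute 129 is its only limit. It must start by 129 − 20 = minute 109.
For camera build: blocking (must start by minute 119); the final polish (must start by minute 109). The most restrictive is minute 109; with a 20-minute duration, camera build must start by minute 89.
Nothing follows rehearsal; the deadline of minute 129 is its only limit. It must start by 129 − 58 = minute 71.
The lighting setup feeds camera build (must start by minute 89); rehearsal (must start by minute 71). Taking the minimum, the lighting setup must finish by minute 71 and start by 71 − 25 = minute 46.

46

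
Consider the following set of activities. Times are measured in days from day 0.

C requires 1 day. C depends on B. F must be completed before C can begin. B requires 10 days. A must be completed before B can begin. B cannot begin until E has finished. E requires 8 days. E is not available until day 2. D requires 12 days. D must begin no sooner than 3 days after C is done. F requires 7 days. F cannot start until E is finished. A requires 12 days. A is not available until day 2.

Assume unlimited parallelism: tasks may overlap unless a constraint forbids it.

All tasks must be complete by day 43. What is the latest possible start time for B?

17

To finish by day 43, D (duration 12) must start no later than day 31.
C has to be done before D (must start by day 31, minus 3-day gap → day 28). That means finishing by day 28, i.e. starting by 28 − 1 = day 27.
Since C (must start by day 27) depends on it, B must finish by day 27. Backing off its 10-day duration gives a latest start of day 17.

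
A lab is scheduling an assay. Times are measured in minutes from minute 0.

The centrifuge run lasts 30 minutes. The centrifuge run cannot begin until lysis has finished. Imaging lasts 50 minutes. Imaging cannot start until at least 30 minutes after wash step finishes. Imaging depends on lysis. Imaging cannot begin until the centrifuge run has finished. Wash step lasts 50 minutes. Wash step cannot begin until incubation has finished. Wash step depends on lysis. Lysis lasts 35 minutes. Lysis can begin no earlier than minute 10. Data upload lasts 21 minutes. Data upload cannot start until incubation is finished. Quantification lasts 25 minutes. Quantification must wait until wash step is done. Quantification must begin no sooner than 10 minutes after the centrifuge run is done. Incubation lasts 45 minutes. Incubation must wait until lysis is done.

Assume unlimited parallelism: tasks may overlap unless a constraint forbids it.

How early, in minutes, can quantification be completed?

165

After its own release at minute 10, lysis can start at minute 10 and finishes at minute 45.
The centrifuge run waits on lysis (finishes minute 45), so it starts at minute 45 and finishes at 45 + 30 = minute 75.
Incubation waits on lysis (finishes minute 45), so it starts at minute 45 and finishes at 45 + 45 = minute 90.
Wash step needs all of incubation (finishes minute 90); lysis (finishes minute 45). That puts its earliest start at minute 90; it finishes at 90 + 50 = minute 140.
Quantification needs all of wash step (finishes minute 140); the centrifuge run (finishes minute 75, plus 10-minute gap → minute 85). That puts its earliest start at minute 140; it finishes at 140 + 25 = minute 165.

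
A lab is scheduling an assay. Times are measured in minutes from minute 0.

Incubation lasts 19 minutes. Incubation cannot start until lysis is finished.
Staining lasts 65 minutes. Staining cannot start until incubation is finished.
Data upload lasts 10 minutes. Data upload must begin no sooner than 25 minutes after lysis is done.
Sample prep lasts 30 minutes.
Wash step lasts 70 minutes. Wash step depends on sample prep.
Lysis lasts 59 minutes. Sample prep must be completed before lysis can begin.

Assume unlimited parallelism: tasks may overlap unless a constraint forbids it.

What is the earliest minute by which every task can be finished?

173

Sample prep has no prerequisites, so it starts at minute 0 and finishes at minute 30.
Wash step waits on sample prep (finishes minute 30), so it starts at minute 30 and finishes at 30 + 70 = minute 100.
Lysis cannot begin until sample prep (finishes minute 30). It runs from minute 30 to 30 + 59 = minute 89.
After lysis (finishes minute 89, plus 25-minute gap → minute 114), data upload can start at minute 114 and finishes at minute 124.
After lysis (finishes minute 89), incubation can start at minute 89 and finishes at minute 108.
Staining waits on incubation (finishes minute 108), so it starts at minute 108 and finishes at 108 + 65 = minute 173.
All tasks are finished once the last one completes. Finish times: Sample prep at 30, Lysis at 89, Incubation at 108, Wash step at 100, Staining at 173, Data upload at 124. The latest is minute 173.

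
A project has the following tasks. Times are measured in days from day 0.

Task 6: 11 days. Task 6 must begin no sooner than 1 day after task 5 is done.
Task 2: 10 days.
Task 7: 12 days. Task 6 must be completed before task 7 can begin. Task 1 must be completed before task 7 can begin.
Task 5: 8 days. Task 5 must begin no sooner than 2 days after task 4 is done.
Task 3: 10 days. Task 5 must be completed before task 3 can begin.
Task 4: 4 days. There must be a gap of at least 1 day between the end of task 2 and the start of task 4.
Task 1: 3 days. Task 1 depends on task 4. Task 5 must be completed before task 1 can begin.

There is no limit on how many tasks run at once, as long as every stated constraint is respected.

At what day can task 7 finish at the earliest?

Task 2 has no prerequisites, so it starts at day 0 and finishes at day 10.
After task 2 (finishes day 10, plus 1-day gap → day 11), task 4 can start at day 11 and finishes at day 15.
After task 4 (finishes day 15, plus 2-day gap → day 17), task 5 can start at day 17 and finishes at day 25.
After task 5 (finishes day 25, plus 1-day gap → day 26), task 6 can start at day 26 and finishes at day 37.
Task 1 cannot start until task 4 (finishes day 15); task 5 (finishes day 25). The controlling bound is day 25, so task 1 finishes at 25 + 3 = day 28.
Task 7 cannot start until task 6 (finishes day 37); task 1 (finishes day 28). The controlling bound is day 37, so task 7 finishes at 37 + 12 = day 49.

49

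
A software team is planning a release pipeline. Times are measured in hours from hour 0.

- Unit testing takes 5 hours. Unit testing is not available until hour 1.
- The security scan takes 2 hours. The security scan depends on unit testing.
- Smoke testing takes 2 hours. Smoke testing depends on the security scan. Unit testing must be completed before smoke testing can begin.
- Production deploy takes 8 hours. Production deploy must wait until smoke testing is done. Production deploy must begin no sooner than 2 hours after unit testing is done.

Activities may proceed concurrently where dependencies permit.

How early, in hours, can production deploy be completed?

18

After its own release at hour 1, unit testing can start at hour 1 and finishes at hour 6.
The security scan waits on unit testing (finishes hour 6), so it starts at hour 6 and finishes at 6 + 2 = hour 8.
Smoke testing has to wait for the security scan (finishes hour 8); unit testing (finishes hour 6). The latest of these is hour 8, so smoke testing runs hour 8 to 8 + 2 = hour 10.
For production deploy: smoke testing (finishes hour 10); unit testing (finishes hour 6, plus 2-hour gap → hour 8). Taking the maximum gives a start of hour 10, and it finishes at 10 + 8 = hour 18.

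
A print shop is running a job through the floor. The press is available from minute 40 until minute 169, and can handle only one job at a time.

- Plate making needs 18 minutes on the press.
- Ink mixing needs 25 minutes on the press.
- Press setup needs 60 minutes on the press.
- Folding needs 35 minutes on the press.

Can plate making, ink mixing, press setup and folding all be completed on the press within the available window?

The press window is 169 − 40 = 129 minutes.
Running back to back, the jobs need 18 + 25 + 60 + 35 = 138 minutes on the press.
Since 138 > 129, they cannot all fit.

No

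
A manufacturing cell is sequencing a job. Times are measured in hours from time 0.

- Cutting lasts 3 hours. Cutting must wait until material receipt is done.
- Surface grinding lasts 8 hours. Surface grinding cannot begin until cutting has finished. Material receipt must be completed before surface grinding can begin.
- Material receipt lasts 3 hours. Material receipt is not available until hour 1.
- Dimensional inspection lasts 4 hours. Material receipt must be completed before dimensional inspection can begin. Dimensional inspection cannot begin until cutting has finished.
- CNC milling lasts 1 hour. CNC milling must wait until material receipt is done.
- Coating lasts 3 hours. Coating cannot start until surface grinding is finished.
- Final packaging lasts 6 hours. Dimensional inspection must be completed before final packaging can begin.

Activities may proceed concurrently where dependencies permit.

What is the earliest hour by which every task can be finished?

After its own release at hour 1, material receipt can start at hour 1 and finishes at hour 4.
After material receipt (finishes hour 4), CNC milling can start at hour 4 and finishes at hour 5.
After material receipt (finishes hour 4), cutting can start at hour 4 and finishes at hour 7.
For dimensional inspection: material receipt (finishes hour 4); cutting (finishes hour 7). Taking the maximum gives a start of hour 7, and it finishes at 7 + 4 = hour 11.
Final packaging cannot begin until dimensional inspection (finishes hour 11). It runs from hour 11 to 11 + 6 = hour 17.
Surface grinding cannot start until cutting (finishes hour 7); material receipt (finishes hour 4). The controlling bound is hour 7, so surface grinding finishes at 7 + 8 = hour 15.
Coating waits on surface grinding (finishes hour 15), so it starts at hour 15 and finishes at 15 + 3 = hour 18.
All tasks are finished once the last one completes. Finish times: Material receipt at 4, Cutting at 7, CNC milling at 5, Surface grinding at 15, Dimensional inspection at 11, Coating at 18, Final packaging at 17. The latest is hour 18.

18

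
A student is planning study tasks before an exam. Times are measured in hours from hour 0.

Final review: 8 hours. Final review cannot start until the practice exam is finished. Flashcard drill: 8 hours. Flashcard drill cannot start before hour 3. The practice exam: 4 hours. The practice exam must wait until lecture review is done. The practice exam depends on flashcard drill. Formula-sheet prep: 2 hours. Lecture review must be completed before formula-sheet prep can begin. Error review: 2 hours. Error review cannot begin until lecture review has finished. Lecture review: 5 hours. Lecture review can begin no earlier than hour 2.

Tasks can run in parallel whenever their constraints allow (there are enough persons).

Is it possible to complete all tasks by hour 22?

Flashcard drill cannot begin until its own release at hour 3. It runs from hour 3 to 3 + 8 = hour 11.
Lecture review cannot begin until its own release at hour 2. It runs from hour 2 to 2 + 5 = hour 7.
After lecture review (finishes hour 7), formula-sheet prep can start at hour 7 and finishes at hour 9.
Error review cannot begin until lecture review (finishes hour 7). It runs from hour 7 to 7 + 2 = hour 9.
The practice exam needs all of lecture review (finishes hour 7); flashcard drill (finishes hour 11). That puts its earliest start at hour 11; it finishes at 11 + 4 = hour 15.
Final review cannot begin until the practice exam (finishes hour 15). It runs from hour 15 to 15 + 8 = hour 23.
The earliest everything can be done is hour 23, which is after the deadline of 22, so it is not possible.

No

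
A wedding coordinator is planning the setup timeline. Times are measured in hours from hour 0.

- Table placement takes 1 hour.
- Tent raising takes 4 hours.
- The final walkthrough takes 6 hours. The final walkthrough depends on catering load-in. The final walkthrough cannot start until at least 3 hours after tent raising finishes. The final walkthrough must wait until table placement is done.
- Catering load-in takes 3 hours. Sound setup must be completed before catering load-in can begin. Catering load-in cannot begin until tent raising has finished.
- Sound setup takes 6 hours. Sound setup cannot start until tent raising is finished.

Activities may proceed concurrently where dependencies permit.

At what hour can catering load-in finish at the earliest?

Tent raising has no prerequisites, so it starts at hour 0 and finishes at hour 4.
Sound setup waits on tent raising (finishes hour 4), so it starts at hour 4 and finishes at 4 + 6 = hour 10.
For catering load-in: sound setup (finishes hour 10); tent raising (finishes hour 4). Taking the maximum gives a start of hour 10, and it finishes at 10 + 3 = hour 13.

13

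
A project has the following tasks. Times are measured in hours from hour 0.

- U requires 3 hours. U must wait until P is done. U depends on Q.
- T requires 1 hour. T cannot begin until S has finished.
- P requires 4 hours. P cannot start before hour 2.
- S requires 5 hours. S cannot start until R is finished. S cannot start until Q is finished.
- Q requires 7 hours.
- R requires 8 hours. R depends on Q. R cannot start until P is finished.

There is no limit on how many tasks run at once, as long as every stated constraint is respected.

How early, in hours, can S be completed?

20

Q can start immediately at hour 0; it finishes at hour 7.
P cannot begin until its own release at hour 2. It runs from hour 2 to 2 + 4 = hour 6.
R cannot start until Q (finishes hour 7); P (finishes hour 6). The controlling bound is hour 7, so R finishes at 7 + 8 = hour 15.
S has to wait for R (finishes hour 15); Q (finishes hour 7). The latest of these is hour 15, so S runs hour 15 to 15 + 5 = hour 20.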